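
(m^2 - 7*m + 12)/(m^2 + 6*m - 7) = (m^2 - 7*m + 12)/(m^2 + 6*m - 7)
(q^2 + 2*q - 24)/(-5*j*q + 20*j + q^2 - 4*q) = (q + 6)/(-5*j + q)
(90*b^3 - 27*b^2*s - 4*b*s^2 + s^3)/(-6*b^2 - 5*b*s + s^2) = (-15*b^2 + 2*b*s + s^2)/(b + s)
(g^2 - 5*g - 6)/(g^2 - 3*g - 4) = (g - 6)/(g - 4)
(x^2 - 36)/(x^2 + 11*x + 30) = (x - 6)/(x + 5)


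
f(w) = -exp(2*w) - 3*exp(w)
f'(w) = -2*exp(2*w) - 3*exp(w)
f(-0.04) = -3.81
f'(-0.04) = -4.73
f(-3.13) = -0.13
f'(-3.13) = -0.13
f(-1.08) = -1.13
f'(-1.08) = -1.25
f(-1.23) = -0.96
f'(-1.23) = -1.05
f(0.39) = -6.61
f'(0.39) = -8.79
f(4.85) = -16700.83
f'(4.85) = -33018.44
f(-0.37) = -2.55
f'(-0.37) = -3.03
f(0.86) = -12.67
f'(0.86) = -18.26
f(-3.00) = -0.15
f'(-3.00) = -0.15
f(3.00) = -463.69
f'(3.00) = -867.11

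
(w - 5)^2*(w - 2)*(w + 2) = w^4 - 10*w^3 + 21*w^2 + 40*w - 100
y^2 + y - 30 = (y - 5)*(y + 6)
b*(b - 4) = b^2 - 4*b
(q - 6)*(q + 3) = q^2 - 3*q - 18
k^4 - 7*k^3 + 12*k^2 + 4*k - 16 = (k - 4)*(k - 2)^2*(k + 1)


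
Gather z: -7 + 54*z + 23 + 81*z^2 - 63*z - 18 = 81*z^2 - 9*z - 2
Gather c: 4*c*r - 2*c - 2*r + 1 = c*(4*r - 2) - 2*r + 1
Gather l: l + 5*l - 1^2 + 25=6*l + 24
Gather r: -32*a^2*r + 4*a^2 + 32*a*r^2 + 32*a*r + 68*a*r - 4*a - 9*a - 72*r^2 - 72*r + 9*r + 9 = 4*a^2 - 13*a + r^2*(32*a - 72) + r*(-32*a^2 + 100*a - 63) + 9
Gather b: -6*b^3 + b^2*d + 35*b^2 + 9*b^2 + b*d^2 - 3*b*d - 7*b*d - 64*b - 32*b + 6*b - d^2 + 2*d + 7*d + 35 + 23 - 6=-6*b^3 + b^2*(d + 44) + b*(d^2 - 10*d - 90) - d^2 + 9*d + 52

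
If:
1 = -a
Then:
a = -1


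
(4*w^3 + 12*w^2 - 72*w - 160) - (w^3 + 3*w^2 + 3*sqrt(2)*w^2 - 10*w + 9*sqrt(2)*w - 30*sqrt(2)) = 3*w^3 - 3*sqrt(2)*w^2 + 9*w^2 - 62*w - 9*sqrt(2)*w - 160 + 30*sqrt(2)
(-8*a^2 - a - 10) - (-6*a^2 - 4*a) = -2*a^2 + 3*a - 10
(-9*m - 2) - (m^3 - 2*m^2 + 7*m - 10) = -m^3 + 2*m^2 - 16*m + 8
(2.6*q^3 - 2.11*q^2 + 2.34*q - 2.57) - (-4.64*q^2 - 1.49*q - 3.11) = 2.6*q^3 + 2.53*q^2 + 3.83*q + 0.54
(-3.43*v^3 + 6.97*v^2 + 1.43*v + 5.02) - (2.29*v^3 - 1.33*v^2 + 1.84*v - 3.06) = -5.72*v^3 + 8.3*v^2 - 0.41*v + 8.08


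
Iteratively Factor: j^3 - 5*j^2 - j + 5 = (j - 1)*(j^2 - 4*j - 5) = (j - 1)*(j + 1)*(j - 5)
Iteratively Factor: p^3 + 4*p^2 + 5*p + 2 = (p + 1)*(p^2 + 3*p + 2) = (p + 1)^2*(p + 2)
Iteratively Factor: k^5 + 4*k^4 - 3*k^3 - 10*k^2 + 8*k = (k - 1)*(k^4 + 5*k^3 + 2*k^2 - 8*k) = (k - 1)^2*(k^3 + 6*k^2 + 8*k) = k*(k - 1)^2*(k^2 + 6*k + 8) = k*(k - 1)^2*(k + 4)*(k + 2)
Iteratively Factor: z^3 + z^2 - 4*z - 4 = (z + 2)*(z^2 - z - 2) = (z + 1)*(z + 2)*(z - 2)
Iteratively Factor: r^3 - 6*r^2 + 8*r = (r - 2)*(r^2 - 4*r) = r*(r - 2)*(r - 4)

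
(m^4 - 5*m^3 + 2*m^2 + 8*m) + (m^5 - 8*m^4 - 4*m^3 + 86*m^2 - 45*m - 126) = m^5 - 7*m^4 - 9*m^3 + 88*m^2 - 37*m - 126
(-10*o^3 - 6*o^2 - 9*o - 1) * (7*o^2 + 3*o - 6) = -70*o^5 - 72*o^4 - 21*o^3 + 2*o^2 + 51*o + 6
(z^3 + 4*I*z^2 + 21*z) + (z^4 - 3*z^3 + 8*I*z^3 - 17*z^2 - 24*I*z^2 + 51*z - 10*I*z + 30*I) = z^4 - 2*z^3 + 8*I*z^3 - 17*z^2 - 20*I*z^2 + 72*z - 10*I*z + 30*I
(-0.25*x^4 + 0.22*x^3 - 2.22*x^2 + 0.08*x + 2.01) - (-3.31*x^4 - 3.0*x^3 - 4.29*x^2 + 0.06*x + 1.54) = 3.06*x^4 + 3.22*x^3 + 2.07*x^2 + 0.02*x + 0.47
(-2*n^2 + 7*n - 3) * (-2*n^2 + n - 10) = 4*n^4 - 16*n^3 + 33*n^2 - 73*n + 30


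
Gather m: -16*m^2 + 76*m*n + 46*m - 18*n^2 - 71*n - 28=-16*m^2 + m*(76*n + 46) - 18*n^2 - 71*n - 28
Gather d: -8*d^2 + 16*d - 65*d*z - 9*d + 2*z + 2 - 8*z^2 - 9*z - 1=-8*d^2 + d*(7 - 65*z) - 8*z^2 - 7*z + 1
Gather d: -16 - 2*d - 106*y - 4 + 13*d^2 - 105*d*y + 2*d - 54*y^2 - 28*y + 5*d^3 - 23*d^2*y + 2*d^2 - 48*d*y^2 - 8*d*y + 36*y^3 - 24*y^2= 5*d^3 + d^2*(15 - 23*y) + d*(-48*y^2 - 113*y) + 36*y^3 - 78*y^2 - 134*y - 20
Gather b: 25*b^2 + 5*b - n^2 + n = 25*b^2 + 5*b - n^2 + n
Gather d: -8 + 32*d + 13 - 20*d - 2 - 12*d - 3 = 0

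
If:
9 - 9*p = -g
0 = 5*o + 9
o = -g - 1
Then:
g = 4/5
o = -9/5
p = 49/45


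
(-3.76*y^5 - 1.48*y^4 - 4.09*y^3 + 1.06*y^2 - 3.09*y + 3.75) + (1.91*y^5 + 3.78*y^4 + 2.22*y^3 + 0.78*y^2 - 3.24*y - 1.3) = -1.85*y^5 + 2.3*y^4 - 1.87*y^3 + 1.84*y^2 - 6.33*y + 2.45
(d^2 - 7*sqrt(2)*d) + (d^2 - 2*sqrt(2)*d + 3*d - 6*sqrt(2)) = 2*d^2 - 9*sqrt(2)*d + 3*d - 6*sqrt(2)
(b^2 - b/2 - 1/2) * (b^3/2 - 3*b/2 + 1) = b^5/2 - b^4/4 - 7*b^3/4 + 7*b^2/4 + b/4 - 1/2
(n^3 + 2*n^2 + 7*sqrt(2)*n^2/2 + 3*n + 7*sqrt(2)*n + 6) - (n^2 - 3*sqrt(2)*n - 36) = n^3 + n^2 + 7*sqrt(2)*n^2/2 + 3*n + 10*sqrt(2)*n + 42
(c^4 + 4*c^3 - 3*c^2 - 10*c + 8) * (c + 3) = c^5 + 7*c^4 + 9*c^3 - 19*c^2 - 22*c + 24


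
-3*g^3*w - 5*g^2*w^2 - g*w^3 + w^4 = w*(-3*g + w)*(g + w)^2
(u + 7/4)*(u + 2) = u^2 + 15*u/4 + 7/2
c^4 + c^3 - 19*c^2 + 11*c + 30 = (c - 3)*(c - 2)*(c + 1)*(c + 5)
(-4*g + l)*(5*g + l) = -20*g^2 + g*l + l^2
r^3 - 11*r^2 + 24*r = r*(r - 8)*(r - 3)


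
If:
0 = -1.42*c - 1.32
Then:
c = -0.93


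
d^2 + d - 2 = (d - 1)*(d + 2)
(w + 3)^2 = w^2 + 6*w + 9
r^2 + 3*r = r*(r + 3)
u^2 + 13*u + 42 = (u + 6)*(u + 7)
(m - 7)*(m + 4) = m^2 - 3*m - 28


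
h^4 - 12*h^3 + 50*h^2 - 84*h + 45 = (h - 5)*(h - 3)^2*(h - 1)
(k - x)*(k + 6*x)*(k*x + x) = k^3*x + 5*k^2*x^2 + k^2*x - 6*k*x^3 + 5*k*x^2 - 6*x^3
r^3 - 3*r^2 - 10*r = r*(r - 5)*(r + 2)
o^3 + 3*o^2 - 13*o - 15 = (o - 3)*(o + 1)*(o + 5)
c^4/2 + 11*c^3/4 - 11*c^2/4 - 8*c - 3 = (c/2 + 1/2)*(c - 2)*(c + 1/2)*(c + 6)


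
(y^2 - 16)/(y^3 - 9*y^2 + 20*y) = (y + 4)/(y*(y - 5))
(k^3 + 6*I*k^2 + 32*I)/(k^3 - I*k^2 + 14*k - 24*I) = (k + 4*I)/(k - 3*I)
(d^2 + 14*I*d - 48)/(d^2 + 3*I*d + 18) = (d + 8*I)/(d - 3*I)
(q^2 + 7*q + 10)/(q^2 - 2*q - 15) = (q^2 + 7*q + 10)/(q^2 - 2*q - 15)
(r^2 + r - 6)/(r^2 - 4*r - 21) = (r - 2)/(r - 7)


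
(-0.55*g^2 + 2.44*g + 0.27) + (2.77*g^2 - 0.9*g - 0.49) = 2.22*g^2 + 1.54*g - 0.22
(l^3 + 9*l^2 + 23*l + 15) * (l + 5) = l^4 + 14*l^3 + 68*l^2 + 130*l + 75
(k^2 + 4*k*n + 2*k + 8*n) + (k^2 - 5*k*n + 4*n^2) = 2*k^2 - k*n + 2*k + 4*n^2 + 8*n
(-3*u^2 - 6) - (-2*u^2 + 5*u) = -u^2 - 5*u - 6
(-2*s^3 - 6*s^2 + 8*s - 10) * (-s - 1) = 2*s^4 + 8*s^3 - 2*s^2 + 2*s + 10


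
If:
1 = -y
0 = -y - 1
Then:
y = -1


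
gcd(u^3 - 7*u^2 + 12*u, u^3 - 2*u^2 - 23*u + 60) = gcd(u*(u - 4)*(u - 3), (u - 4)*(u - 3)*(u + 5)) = u^2 - 7*u + 12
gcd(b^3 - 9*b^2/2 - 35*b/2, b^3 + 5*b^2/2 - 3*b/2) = b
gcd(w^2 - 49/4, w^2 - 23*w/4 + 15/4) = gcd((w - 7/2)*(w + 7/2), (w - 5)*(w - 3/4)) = 1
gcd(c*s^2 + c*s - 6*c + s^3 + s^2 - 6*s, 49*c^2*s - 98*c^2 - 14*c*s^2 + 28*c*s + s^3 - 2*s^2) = s - 2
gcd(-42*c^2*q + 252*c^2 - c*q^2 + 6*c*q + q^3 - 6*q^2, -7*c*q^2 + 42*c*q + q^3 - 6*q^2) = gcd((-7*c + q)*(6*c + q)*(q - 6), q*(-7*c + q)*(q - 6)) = -7*c*q + 42*c + q^2 - 6*q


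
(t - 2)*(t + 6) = t^2 + 4*t - 12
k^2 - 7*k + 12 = (k - 4)*(k - 3)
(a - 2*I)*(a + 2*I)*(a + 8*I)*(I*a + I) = I*a^4 - 8*a^3 + I*a^3 - 8*a^2 + 4*I*a^2 - 32*a + 4*I*a - 32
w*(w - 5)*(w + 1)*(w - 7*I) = w^4 - 4*w^3 - 7*I*w^3 - 5*w^2 + 28*I*w^2 + 35*I*w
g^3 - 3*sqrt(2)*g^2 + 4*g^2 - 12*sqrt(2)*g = g*(g + 4)*(g - 3*sqrt(2))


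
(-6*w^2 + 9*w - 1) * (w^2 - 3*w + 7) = -6*w^4 + 27*w^3 - 70*w^2 + 66*w - 7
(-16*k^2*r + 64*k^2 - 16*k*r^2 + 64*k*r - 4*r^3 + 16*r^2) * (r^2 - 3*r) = -16*k^2*r^3 + 112*k^2*r^2 - 192*k^2*r - 16*k*r^4 + 112*k*r^3 - 192*k*r^2 - 4*r^5 + 28*r^4 - 48*r^3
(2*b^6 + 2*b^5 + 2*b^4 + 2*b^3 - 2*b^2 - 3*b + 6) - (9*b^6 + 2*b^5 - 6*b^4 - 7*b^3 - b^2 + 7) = -7*b^6 + 8*b^4 + 9*b^3 - b^2 - 3*b - 1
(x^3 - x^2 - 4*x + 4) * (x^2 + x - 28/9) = x^5 - 73*x^3/9 + 28*x^2/9 + 148*x/9 - 112/9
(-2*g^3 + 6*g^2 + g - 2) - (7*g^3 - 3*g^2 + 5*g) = -9*g^3 + 9*g^2 - 4*g - 2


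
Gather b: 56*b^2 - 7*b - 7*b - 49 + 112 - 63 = 56*b^2 - 14*b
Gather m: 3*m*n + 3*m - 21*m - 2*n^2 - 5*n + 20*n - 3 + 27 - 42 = m*(3*n - 18) - 2*n^2 + 15*n - 18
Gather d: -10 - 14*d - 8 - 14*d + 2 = -28*d - 16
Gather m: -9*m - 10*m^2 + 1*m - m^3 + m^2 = -m^3 - 9*m^2 - 8*m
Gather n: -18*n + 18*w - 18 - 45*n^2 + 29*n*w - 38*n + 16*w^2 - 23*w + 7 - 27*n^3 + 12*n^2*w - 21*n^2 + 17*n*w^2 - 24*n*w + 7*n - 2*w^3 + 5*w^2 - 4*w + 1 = -27*n^3 + n^2*(12*w - 66) + n*(17*w^2 + 5*w - 49) - 2*w^3 + 21*w^2 - 9*w - 10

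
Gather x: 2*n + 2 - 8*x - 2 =2*n - 8*x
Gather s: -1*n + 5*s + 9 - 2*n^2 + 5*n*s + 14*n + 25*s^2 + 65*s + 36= -2*n^2 + 13*n + 25*s^2 + s*(5*n + 70) + 45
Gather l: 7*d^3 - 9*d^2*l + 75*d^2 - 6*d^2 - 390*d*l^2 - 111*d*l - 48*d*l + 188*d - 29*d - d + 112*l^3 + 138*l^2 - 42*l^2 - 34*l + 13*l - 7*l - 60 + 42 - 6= 7*d^3 + 69*d^2 + 158*d + 112*l^3 + l^2*(96 - 390*d) + l*(-9*d^2 - 159*d - 28) - 24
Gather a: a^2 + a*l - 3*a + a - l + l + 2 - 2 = a^2 + a*(l - 2)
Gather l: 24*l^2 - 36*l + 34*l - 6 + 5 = 24*l^2 - 2*l - 1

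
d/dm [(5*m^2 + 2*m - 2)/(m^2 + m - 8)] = (3*m^2 - 76*m - 14)/(m^4 + 2*m^3 - 15*m^2 - 16*m + 64)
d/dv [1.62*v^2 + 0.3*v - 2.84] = 3.24*v + 0.3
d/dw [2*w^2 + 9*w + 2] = 4*w + 9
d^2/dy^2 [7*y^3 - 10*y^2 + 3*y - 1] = 42*y - 20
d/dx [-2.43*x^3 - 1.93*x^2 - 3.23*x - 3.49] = -7.29*x^2 - 3.86*x - 3.23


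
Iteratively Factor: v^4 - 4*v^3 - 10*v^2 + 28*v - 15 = (v - 5)*(v^3 + v^2 - 5*v + 3) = (v - 5)*(v - 1)*(v^2 + 2*v - 3) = (v - 5)*(v - 1)^2*(v + 3)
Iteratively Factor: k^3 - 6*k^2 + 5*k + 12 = (k - 3)*(k^2 - 3*k - 4) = (k - 3)*(k + 1)*(k - 4)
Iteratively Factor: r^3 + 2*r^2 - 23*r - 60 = (r - 5)*(r^2 + 7*r + 12) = (r - 5)*(r + 3)*(r + 4)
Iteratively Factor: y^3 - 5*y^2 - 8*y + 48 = (y - 4)*(y^2 - y - 12) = (y - 4)^2*(y + 3)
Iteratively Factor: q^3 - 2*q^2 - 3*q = (q + 1)*(q^2 - 3*q) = (q - 3)*(q + 1)*(q)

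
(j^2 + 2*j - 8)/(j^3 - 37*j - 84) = (j - 2)/(j^2 - 4*j - 21)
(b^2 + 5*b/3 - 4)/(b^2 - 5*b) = (b^2 + 5*b/3 - 4)/(b*(b - 5))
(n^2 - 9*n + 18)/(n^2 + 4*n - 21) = (n - 6)/(n + 7)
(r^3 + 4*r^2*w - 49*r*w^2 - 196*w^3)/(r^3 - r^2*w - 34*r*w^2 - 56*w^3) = (r + 7*w)/(r + 2*w)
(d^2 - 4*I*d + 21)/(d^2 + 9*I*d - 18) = (d - 7*I)/(d + 6*I)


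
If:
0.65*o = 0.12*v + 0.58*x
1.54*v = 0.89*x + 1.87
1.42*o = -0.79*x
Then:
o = 0.08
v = 1.13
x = -0.14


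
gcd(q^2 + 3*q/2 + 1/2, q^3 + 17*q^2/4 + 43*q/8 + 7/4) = q + 1/2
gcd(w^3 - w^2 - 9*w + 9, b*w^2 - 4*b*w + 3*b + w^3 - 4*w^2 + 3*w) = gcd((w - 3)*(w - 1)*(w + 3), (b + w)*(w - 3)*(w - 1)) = w^2 - 4*w + 3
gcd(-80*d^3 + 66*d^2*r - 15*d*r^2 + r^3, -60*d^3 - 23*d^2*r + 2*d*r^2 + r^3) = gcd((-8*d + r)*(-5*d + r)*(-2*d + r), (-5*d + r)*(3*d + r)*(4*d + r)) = -5*d + r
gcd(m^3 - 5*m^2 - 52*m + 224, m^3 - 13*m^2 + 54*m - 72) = m - 4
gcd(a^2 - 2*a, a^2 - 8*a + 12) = a - 2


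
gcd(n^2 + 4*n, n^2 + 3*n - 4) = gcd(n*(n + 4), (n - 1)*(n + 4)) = n + 4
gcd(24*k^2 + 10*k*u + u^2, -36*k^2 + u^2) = 6*k + u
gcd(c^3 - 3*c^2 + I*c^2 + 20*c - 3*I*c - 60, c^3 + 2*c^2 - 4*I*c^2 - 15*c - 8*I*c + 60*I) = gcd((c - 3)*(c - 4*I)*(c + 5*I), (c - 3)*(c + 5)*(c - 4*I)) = c^2 + c*(-3 - 4*I) + 12*I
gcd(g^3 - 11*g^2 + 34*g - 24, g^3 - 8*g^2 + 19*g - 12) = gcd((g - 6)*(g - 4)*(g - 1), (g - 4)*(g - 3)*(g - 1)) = g^2 - 5*g + 4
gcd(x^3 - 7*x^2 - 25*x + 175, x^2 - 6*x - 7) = x - 7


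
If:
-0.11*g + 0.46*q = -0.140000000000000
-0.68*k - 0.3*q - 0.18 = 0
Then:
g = 4.18181818181818*q + 1.27272727272727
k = -0.441176470588235*q - 0.264705882352941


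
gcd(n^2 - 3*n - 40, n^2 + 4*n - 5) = n + 5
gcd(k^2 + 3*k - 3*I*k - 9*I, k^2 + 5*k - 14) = 1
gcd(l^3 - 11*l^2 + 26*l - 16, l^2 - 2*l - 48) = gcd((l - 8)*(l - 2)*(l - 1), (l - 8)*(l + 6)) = l - 8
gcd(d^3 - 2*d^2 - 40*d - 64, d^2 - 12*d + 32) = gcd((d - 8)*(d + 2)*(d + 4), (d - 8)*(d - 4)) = d - 8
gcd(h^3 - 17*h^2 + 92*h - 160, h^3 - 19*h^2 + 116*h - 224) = h^2 - 12*h + 32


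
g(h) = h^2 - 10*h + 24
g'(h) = 2*h - 10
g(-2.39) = 53.61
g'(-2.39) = -14.78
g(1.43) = 11.74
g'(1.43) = -7.14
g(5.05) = -1.00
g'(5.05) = 0.10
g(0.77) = 16.89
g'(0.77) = -8.46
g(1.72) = 9.76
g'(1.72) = -6.56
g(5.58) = -0.66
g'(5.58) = 1.16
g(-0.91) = 33.93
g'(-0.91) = -11.82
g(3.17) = 2.35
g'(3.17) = -3.66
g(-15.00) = 399.00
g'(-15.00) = -40.00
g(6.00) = 0.00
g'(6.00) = 2.00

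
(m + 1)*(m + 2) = m^2 + 3*m + 2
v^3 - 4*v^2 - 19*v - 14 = (v - 7)*(v + 1)*(v + 2)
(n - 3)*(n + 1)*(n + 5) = n^3 + 3*n^2 - 13*n - 15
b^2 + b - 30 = (b - 5)*(b + 6)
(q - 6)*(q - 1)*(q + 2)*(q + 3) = q^4 - 2*q^3 - 23*q^2 - 12*q + 36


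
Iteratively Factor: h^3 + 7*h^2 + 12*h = (h + 3)*(h^2 + 4*h) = h*(h + 3)*(h + 4)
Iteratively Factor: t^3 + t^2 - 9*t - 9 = (t - 3)*(t^2 + 4*t + 3) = (t - 3)*(t + 3)*(t + 1)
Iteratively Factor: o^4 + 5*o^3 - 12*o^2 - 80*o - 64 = (o + 1)*(o^3 + 4*o^2 - 16*o - 64) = (o + 1)*(o + 4)*(o^2 - 16) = (o + 1)*(o + 4)^2*(o - 4)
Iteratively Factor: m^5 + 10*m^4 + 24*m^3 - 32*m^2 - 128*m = (m - 2)*(m^4 + 12*m^3 + 48*m^2 + 64*m) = m*(m - 2)*(m^3 + 12*m^2 + 48*m + 64) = m*(m - 2)*(m + 4)*(m^2 + 8*m + 16) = m*(m - 2)*(m + 4)^2*(m + 4)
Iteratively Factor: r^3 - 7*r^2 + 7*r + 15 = (r - 5)*(r^2 - 2*r - 3) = (r - 5)*(r - 3)*(r + 1)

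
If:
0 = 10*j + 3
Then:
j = -3/10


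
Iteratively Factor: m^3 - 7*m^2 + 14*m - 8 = (m - 1)*(m^2 - 6*m + 8) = (m - 4)*(m - 1)*(m - 2)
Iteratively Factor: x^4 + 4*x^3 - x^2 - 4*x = (x)*(x^3 + 4*x^2 - x - 4) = x*(x - 1)*(x^2 + 5*x + 4) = x*(x - 1)*(x + 1)*(x + 4)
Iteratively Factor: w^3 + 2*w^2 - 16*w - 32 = (w + 2)*(w^2 - 16) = (w + 2)*(w + 4)*(w - 4)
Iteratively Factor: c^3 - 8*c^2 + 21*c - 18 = (c - 3)*(c^2 - 5*c + 6) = (c - 3)^2*(c - 2)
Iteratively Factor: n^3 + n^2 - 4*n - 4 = (n + 1)*(n^2 - 4) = (n - 2)*(n + 1)*(n + 2)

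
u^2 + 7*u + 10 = (u + 2)*(u + 5)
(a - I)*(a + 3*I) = a^2 + 2*I*a + 3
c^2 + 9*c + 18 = (c + 3)*(c + 6)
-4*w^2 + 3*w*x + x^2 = (-w + x)*(4*w + x)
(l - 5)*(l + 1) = l^2 - 4*l - 5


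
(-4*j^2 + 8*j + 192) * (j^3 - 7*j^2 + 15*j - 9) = -4*j^5 + 36*j^4 + 76*j^3 - 1188*j^2 + 2808*j - 1728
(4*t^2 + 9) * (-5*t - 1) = -20*t^3 - 4*t^2 - 45*t - 9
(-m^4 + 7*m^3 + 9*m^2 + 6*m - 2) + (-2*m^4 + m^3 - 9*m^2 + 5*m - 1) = -3*m^4 + 8*m^3 + 11*m - 3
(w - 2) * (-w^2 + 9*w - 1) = -w^3 + 11*w^2 - 19*w + 2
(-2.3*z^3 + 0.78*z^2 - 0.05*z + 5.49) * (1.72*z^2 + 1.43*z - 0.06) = -3.956*z^5 - 1.9474*z^4 + 1.1674*z^3 + 9.3245*z^2 + 7.8537*z - 0.3294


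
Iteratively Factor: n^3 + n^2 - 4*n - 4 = (n - 2)*(n^2 + 3*n + 2) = (n - 2)*(n + 2)*(n + 1)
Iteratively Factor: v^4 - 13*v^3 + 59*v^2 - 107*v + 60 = (v - 1)*(v^3 - 12*v^2 + 47*v - 60) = (v - 3)*(v - 1)*(v^2 - 9*v + 20) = (v - 4)*(v - 3)*(v - 1)*(v - 5)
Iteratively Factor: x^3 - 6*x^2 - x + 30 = (x - 5)*(x^2 - x - 6) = (x - 5)*(x - 3)*(x + 2)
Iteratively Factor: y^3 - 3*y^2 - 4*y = (y)*(y^2 - 3*y - 4) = y*(y - 4)*(y + 1)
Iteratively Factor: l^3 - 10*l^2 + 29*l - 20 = (l - 5)*(l^2 - 5*l + 4) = (l - 5)*(l - 4)*(l - 1)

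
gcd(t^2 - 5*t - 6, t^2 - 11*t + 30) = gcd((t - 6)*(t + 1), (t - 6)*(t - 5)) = t - 6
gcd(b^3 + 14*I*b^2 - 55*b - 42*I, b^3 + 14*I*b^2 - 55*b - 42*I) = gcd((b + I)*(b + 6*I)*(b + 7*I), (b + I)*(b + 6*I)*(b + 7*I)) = b^3 + 14*I*b^2 - 55*b - 42*I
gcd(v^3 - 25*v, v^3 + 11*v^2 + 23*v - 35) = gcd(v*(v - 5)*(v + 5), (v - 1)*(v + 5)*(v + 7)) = v + 5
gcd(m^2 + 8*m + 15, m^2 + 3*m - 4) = 1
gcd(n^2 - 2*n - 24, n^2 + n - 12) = n + 4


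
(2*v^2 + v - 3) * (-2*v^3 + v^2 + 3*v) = -4*v^5 + 13*v^3 - 9*v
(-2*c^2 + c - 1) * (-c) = 2*c^3 - c^2 + c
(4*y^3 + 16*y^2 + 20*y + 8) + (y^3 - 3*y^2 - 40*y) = 5*y^3 + 13*y^2 - 20*y + 8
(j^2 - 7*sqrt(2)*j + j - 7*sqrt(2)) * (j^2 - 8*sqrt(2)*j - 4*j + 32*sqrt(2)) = j^4 - 15*sqrt(2)*j^3 - 3*j^3 + 45*sqrt(2)*j^2 + 108*j^2 - 336*j + 60*sqrt(2)*j - 448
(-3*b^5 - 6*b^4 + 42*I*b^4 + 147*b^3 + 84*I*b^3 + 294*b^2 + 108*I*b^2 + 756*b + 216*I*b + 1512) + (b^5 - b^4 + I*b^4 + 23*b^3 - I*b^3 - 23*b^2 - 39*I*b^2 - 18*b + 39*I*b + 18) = -2*b^5 - 7*b^4 + 43*I*b^4 + 170*b^3 + 83*I*b^3 + 271*b^2 + 69*I*b^2 + 738*b + 255*I*b + 1530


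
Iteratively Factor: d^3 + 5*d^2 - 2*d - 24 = (d + 4)*(d^2 + d - 6) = (d - 2)*(d + 4)*(d + 3)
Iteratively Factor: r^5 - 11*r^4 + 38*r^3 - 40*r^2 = (r - 4)*(r^4 - 7*r^3 + 10*r^2) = (r - 5)*(r - 4)*(r^3 - 2*r^2) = r*(r - 5)*(r - 4)*(r^2 - 2*r) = r*(r - 5)*(r - 4)*(r - 2)*(r)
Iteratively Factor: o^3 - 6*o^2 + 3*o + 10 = (o - 5)*(o^2 - o - 2) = (o - 5)*(o - 2)*(o + 1)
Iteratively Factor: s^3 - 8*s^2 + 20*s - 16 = (s - 4)*(s^2 - 4*s + 4) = (s - 4)*(s - 2)*(s - 2)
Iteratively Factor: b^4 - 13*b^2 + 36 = (b - 3)*(b^3 + 3*b^2 - 4*b - 12) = (b - 3)*(b - 2)*(b^2 + 5*b + 6) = (b - 3)*(b - 2)*(b + 2)*(b + 3)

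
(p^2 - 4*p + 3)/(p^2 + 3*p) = (p^2 - 4*p + 3)/(p*(p + 3))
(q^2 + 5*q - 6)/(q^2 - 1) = (q + 6)/(q + 1)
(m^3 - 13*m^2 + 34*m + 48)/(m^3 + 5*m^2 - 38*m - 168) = (m^2 - 7*m - 8)/(m^2 + 11*m + 28)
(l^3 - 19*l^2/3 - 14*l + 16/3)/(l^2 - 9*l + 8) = (3*l^2 + 5*l - 2)/(3*(l - 1))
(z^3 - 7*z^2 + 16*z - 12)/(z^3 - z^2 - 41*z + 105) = (z^2 - 4*z + 4)/(z^2 + 2*z - 35)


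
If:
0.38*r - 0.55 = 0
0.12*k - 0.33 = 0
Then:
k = 2.75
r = 1.45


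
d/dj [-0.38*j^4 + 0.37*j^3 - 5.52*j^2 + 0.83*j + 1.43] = -1.52*j^3 + 1.11*j^2 - 11.04*j + 0.83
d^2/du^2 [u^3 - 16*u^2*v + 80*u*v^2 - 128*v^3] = 6*u - 32*v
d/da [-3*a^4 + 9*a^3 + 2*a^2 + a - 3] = -12*a^3 + 27*a^2 + 4*a + 1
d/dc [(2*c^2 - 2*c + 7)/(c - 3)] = (2*c^2 - 12*c - 1)/(c^2 - 6*c + 9)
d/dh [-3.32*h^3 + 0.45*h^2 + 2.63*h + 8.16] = -9.96*h^2 + 0.9*h + 2.63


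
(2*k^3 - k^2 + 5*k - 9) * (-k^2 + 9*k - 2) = -2*k^5 + 19*k^4 - 18*k^3 + 56*k^2 - 91*k + 18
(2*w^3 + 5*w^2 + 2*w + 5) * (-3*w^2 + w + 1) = -6*w^5 - 13*w^4 + w^3 - 8*w^2 + 7*w + 5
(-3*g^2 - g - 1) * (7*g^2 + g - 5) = -21*g^4 - 10*g^3 + 7*g^2 + 4*g + 5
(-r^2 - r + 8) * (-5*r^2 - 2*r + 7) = 5*r^4 + 7*r^3 - 45*r^2 - 23*r + 56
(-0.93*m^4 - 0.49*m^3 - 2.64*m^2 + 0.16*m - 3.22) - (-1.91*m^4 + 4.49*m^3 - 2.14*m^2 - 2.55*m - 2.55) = 0.98*m^4 - 4.98*m^3 - 0.5*m^2 + 2.71*m - 0.67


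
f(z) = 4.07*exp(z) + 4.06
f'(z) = 4.07*exp(z)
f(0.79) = 13.03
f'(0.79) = 8.97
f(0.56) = 11.19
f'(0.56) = 7.13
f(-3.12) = 4.24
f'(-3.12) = 0.18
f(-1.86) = 4.69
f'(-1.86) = 0.63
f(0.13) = 8.70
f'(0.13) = 4.64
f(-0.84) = 5.82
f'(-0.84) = 1.76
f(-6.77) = 4.06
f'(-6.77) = 0.00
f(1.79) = 28.44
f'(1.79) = 24.38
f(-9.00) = 4.06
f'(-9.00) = 0.00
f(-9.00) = 4.06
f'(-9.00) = 0.00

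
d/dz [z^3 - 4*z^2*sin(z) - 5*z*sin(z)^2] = -4*z^2*cos(z) + 3*z^2 - 8*z*sin(z) - 5*z*sin(2*z) - 5*sin(z)^2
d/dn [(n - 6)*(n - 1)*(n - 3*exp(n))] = -3*n^2*exp(n) + 3*n^2 + 15*n*exp(n) - 14*n + 3*exp(n) + 6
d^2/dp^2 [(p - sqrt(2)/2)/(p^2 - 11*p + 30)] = ((2*p - 11)^2*(2*p - sqrt(2)) + (-6*p + sqrt(2) + 22)*(p^2 - 11*p + 30))/(p^2 - 11*p + 30)^3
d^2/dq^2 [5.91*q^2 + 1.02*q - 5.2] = 11.8200000000000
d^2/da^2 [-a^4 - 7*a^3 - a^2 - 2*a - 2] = -12*a^2 - 42*a - 2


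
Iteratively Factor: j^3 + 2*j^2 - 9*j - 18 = (j + 3)*(j^2 - j - 6) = (j + 2)*(j + 3)*(j - 3)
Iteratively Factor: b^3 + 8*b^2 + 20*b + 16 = (b + 4)*(b^2 + 4*b + 4) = (b + 2)*(b + 4)*(b + 2)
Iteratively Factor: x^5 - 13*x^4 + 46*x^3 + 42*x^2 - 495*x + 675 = (x - 5)*(x^4 - 8*x^3 + 6*x^2 + 72*x - 135) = (x - 5)*(x - 3)*(x^3 - 5*x^2 - 9*x + 45) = (x - 5)*(x - 3)*(x + 3)*(x^2 - 8*x + 15) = (x - 5)^2*(x - 3)*(x + 3)*(x - 3)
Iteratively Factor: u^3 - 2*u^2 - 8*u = (u + 2)*(u^2 - 4*u) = u*(u + 2)*(u - 4)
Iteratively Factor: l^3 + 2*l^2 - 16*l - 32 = (l + 4)*(l^2 - 2*l - 8) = (l + 2)*(l + 4)*(l - 4)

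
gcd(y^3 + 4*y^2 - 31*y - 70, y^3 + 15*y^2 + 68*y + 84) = y^2 + 9*y + 14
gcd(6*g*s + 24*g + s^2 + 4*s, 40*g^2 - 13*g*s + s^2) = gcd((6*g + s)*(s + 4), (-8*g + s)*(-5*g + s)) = 1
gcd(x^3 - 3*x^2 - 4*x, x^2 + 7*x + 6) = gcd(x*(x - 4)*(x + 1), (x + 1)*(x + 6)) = x + 1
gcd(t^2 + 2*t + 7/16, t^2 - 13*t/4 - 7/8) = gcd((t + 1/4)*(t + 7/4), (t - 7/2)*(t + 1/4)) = t + 1/4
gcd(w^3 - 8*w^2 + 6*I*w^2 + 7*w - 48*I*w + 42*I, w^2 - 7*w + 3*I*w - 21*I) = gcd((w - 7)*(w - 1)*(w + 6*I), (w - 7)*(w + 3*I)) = w - 7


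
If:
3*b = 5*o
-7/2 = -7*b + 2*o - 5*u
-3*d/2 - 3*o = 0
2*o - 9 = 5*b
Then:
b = -45/19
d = 54/19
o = -27/19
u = 131/38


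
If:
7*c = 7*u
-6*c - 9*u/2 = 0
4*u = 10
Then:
No Solution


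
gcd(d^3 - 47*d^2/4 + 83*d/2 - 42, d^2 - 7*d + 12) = d - 4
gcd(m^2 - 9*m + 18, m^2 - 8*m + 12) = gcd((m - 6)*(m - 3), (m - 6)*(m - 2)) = m - 6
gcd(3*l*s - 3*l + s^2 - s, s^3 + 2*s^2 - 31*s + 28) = s - 1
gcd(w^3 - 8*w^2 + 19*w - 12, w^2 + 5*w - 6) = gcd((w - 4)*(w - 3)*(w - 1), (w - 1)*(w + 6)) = w - 1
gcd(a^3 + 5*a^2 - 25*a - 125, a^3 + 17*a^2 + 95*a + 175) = a^2 + 10*a + 25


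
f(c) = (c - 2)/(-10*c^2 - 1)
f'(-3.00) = 0.03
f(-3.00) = 0.05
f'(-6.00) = 0.00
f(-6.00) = 0.02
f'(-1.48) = 0.15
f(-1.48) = 0.15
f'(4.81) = 0.00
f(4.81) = -0.01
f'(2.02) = -0.02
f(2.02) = -0.00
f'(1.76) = -0.04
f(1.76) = 0.01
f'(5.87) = 0.00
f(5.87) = -0.01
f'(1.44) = -0.08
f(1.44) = 0.03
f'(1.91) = -0.03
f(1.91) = 0.00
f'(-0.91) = 0.51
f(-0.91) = 0.31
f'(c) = 20*c*(c - 2)/(-10*c^2 - 1)^2 + 1/(-10*c^2 - 1)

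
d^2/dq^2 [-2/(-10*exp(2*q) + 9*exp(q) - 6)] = 2*((9 - 40*exp(q))*(10*exp(2*q) - 9*exp(q) + 6) + 2*(20*exp(q) - 9)^2*exp(q))*exp(q)/(10*exp(2*q) - 9*exp(q) + 6)^3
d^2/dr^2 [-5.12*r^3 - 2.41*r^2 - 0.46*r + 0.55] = -30.72*r - 4.82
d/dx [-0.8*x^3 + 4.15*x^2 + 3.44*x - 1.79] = -2.4*x^2 + 8.3*x + 3.44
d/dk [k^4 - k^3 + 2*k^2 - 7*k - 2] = 4*k^3 - 3*k^2 + 4*k - 7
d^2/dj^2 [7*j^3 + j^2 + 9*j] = 42*j + 2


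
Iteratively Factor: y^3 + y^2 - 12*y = (y)*(y^2 + y - 12) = y*(y - 3)*(y + 4)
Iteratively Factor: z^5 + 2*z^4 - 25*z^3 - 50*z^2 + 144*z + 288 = (z + 4)*(z^4 - 2*z^3 - 17*z^2 + 18*z + 72) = (z - 4)*(z + 4)*(z^3 + 2*z^2 - 9*z - 18) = (z - 4)*(z + 2)*(z + 4)*(z^2 - 9) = (z - 4)*(z + 2)*(z + 3)*(z + 4)*(z - 3)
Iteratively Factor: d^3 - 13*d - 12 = (d + 1)*(d^2 - d - 12) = (d - 4)*(d + 1)*(d + 3)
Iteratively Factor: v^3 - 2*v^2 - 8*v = (v - 4)*(v^2 + 2*v) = v*(v - 4)*(v + 2)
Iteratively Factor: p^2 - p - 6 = (p + 2)*(p - 3)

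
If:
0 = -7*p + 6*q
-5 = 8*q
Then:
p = -15/28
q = -5/8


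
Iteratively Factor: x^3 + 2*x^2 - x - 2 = (x - 1)*(x^2 + 3*x + 2) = (x - 1)*(x + 1)*(x + 2)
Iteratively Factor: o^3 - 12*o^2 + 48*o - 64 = (o - 4)*(o^2 - 8*o + 16) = (o - 4)^2*(o - 4)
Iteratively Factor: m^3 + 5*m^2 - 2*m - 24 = (m - 2)*(m^2 + 7*m + 12) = (m - 2)*(m + 3)*(m + 4)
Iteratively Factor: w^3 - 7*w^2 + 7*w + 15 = (w - 5)*(w^2 - 2*w - 3) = (w - 5)*(w + 1)*(w - 3)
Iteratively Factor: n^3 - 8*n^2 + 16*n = (n)*(n^2 - 8*n + 16) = n*(n - 4)*(n - 4)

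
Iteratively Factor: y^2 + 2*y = (y)*(y + 2)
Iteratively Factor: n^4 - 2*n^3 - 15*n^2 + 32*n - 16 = (n - 4)*(n^3 + 2*n^2 - 7*n + 4) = (n - 4)*(n - 1)*(n^2 + 3*n - 4) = (n - 4)*(n - 1)^2*(n + 4)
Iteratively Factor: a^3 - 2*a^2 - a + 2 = (a - 2)*(a^2 - 1) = (a - 2)*(a - 1)*(a + 1)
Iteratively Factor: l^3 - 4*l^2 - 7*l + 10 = (l - 1)*(l^2 - 3*l - 10) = (l - 5)*(l - 1)*(l + 2)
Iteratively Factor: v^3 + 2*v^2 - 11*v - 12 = (v - 3)*(v^2 + 5*v + 4) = (v - 3)*(v + 1)*(v + 4)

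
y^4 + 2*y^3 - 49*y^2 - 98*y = y*(y - 7)*(y + 2)*(y + 7)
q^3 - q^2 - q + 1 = (q - 1)^2*(q + 1)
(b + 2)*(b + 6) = b^2 + 8*b + 12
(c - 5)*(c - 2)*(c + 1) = c^3 - 6*c^2 + 3*c + 10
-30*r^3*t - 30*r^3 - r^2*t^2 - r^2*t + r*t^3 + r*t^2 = (-6*r + t)*(5*r + t)*(r*t + r)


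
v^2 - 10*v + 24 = (v - 6)*(v - 4)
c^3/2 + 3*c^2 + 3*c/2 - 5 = (c/2 + 1)*(c - 1)*(c + 5)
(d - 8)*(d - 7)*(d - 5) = d^3 - 20*d^2 + 131*d - 280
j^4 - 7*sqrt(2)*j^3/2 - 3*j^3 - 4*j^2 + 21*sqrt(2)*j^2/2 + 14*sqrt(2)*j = j*(j - 4)*(j + 1)*(j - 7*sqrt(2)/2)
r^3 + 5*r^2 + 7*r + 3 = (r + 1)^2*(r + 3)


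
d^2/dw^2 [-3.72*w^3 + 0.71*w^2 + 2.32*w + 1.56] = 1.42 - 22.32*w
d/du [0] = 0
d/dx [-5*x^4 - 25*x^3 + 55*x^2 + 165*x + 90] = -20*x^3 - 75*x^2 + 110*x + 165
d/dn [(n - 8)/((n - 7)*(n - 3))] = (-n^2 + 16*n - 59)/(n^4 - 20*n^3 + 142*n^2 - 420*n + 441)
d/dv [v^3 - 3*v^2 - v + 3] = 3*v^2 - 6*v - 1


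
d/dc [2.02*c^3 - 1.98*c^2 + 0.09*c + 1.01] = 6.06*c^2 - 3.96*c + 0.09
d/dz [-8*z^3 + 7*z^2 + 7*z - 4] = -24*z^2 + 14*z + 7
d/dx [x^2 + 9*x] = 2*x + 9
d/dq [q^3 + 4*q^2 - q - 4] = 3*q^2 + 8*q - 1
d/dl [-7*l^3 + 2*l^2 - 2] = l*(4 - 21*l)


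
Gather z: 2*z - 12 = 2*z - 12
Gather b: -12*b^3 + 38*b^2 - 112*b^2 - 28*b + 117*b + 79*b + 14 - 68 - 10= -12*b^3 - 74*b^2 + 168*b - 64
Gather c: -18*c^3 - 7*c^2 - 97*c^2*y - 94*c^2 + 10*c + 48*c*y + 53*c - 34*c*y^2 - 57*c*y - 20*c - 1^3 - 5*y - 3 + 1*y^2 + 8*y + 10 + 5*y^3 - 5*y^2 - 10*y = -18*c^3 + c^2*(-97*y - 101) + c*(-34*y^2 - 9*y + 43) + 5*y^3 - 4*y^2 - 7*y + 6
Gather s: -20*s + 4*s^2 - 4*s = 4*s^2 - 24*s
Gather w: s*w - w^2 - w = -w^2 + w*(s - 1)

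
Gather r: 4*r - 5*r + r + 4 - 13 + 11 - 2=0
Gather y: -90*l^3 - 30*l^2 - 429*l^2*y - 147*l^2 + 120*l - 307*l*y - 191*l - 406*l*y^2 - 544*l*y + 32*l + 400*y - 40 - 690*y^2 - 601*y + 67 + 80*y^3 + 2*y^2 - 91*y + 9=-90*l^3 - 177*l^2 - 39*l + 80*y^3 + y^2*(-406*l - 688) + y*(-429*l^2 - 851*l - 292) + 36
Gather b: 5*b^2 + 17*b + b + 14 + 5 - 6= 5*b^2 + 18*b + 13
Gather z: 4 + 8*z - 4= 8*z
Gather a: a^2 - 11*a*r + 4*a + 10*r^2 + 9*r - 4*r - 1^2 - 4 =a^2 + a*(4 - 11*r) + 10*r^2 + 5*r - 5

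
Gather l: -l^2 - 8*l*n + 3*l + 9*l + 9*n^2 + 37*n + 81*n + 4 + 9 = -l^2 + l*(12 - 8*n) + 9*n^2 + 118*n + 13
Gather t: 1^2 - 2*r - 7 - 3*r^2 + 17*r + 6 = -3*r^2 + 15*r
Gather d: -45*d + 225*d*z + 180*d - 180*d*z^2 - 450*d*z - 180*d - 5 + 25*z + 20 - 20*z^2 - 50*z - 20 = d*(-180*z^2 - 225*z - 45) - 20*z^2 - 25*z - 5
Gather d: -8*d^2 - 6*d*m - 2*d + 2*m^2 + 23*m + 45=-8*d^2 + d*(-6*m - 2) + 2*m^2 + 23*m + 45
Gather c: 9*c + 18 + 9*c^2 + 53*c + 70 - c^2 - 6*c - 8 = 8*c^2 + 56*c + 80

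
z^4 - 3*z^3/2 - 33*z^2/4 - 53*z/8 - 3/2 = (z - 4)*(z + 1/2)^2*(z + 3/2)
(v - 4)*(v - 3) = v^2 - 7*v + 12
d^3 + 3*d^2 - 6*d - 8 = (d - 2)*(d + 1)*(d + 4)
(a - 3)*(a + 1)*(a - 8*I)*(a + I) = a^4 - 2*a^3 - 7*I*a^3 + 5*a^2 + 14*I*a^2 - 16*a + 21*I*a - 24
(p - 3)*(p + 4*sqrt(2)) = p^2 - 3*p + 4*sqrt(2)*p - 12*sqrt(2)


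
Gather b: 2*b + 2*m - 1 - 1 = 2*b + 2*m - 2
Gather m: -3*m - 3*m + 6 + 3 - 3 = 6 - 6*m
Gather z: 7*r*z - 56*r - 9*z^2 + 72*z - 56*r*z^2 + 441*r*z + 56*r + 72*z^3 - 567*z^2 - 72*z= 448*r*z + 72*z^3 + z^2*(-56*r - 576)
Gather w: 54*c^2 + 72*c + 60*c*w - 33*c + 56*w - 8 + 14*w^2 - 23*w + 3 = 54*c^2 + 39*c + 14*w^2 + w*(60*c + 33) - 5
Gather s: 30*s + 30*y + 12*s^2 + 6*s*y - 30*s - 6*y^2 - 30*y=12*s^2 + 6*s*y - 6*y^2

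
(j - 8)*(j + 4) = j^2 - 4*j - 32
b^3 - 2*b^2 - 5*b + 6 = (b - 3)*(b - 1)*(b + 2)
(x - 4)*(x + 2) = x^2 - 2*x - 8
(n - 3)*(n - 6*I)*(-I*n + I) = -I*n^3 - 6*n^2 + 4*I*n^2 + 24*n - 3*I*n - 18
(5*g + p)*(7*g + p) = 35*g^2 + 12*g*p + p^2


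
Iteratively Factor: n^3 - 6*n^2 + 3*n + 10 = (n - 2)*(n^2 - 4*n - 5) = (n - 5)*(n - 2)*(n + 1)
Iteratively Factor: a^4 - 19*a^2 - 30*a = (a - 5)*(a^3 + 5*a^2 + 6*a) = (a - 5)*(a + 2)*(a^2 + 3*a) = a*(a - 5)*(a + 2)*(a + 3)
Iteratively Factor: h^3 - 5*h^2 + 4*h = (h)*(h^2 - 5*h + 4) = h*(h - 4)*(h - 1)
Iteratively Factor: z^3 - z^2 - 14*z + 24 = (z - 3)*(z^2 + 2*z - 8) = (z - 3)*(z - 2)*(z + 4)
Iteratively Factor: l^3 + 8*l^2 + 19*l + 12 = (l + 4)*(l^2 + 4*l + 3) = (l + 1)*(l + 4)*(l + 3)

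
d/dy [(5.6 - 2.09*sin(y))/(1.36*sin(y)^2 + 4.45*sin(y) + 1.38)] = (2.8424*sin(y)^2 - 15.232*sin(y) - 27.8042)*cos(y)/(1.8496*sin(y)^4 + 12.104*sin(y)^3 + 23.5561*sin(y)^2 + 12.282*sin(y) + 1.9044)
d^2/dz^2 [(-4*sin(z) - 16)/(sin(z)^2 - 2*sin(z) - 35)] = 4*(sin(z)^5 + 18*sin(z)^4 + 184*sin(z)^3 + 482*sin(z)^2 + 783*sin(z) - 172)/((sin(z) - 7)^3*(sin(z) + 5)^3)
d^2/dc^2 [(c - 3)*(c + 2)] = 2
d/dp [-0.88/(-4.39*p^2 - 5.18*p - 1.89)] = (-7.7264*p - 4.5584)/(4.39*p^2 + 5.18*p + 1.89)^2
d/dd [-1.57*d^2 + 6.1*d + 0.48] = 6.1 - 3.14*d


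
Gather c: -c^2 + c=-c^2 + c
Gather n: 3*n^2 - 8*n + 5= 3*n^2 - 8*n + 5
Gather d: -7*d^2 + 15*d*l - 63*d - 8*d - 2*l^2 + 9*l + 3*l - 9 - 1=-7*d^2 + d*(15*l - 71) - 2*l^2 + 12*l - 10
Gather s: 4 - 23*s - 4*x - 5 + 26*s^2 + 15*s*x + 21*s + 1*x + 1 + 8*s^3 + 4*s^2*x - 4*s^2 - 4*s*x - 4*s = 8*s^3 + s^2*(4*x + 22) + s*(11*x - 6) - 3*x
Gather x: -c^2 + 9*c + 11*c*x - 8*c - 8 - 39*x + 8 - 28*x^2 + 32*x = -c^2 + c - 28*x^2 + x*(11*c - 7)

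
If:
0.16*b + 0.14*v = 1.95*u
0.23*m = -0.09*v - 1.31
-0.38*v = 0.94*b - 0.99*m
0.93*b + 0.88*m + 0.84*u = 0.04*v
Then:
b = 1.88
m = -1.92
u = -0.54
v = -9.66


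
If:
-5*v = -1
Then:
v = 1/5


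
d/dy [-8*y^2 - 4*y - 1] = -16*y - 4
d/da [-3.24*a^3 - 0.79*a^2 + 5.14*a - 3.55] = -9.72*a^2 - 1.58*a + 5.14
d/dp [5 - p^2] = -2*p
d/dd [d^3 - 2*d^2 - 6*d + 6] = 3*d^2 - 4*d - 6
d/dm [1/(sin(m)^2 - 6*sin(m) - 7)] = 2*(3 - sin(m))*cos(m)/((sin(m) - 7)^2*(sin(m) + 1)^2)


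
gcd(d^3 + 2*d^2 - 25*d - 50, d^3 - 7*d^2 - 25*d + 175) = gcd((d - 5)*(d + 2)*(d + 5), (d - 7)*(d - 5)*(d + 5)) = d^2 - 25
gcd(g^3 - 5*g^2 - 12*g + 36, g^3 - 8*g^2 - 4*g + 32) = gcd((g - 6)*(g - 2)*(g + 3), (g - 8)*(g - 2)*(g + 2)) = g - 2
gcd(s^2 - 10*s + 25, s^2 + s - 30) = s - 5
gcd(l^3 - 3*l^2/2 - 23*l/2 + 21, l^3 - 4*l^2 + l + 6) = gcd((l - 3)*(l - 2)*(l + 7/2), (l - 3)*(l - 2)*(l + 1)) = l^2 - 5*l + 6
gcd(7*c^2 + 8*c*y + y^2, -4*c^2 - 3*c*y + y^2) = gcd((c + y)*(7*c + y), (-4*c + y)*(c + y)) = c + y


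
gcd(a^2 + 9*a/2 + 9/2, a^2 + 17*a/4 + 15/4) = a + 3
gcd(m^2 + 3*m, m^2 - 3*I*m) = m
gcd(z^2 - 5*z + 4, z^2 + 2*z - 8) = 1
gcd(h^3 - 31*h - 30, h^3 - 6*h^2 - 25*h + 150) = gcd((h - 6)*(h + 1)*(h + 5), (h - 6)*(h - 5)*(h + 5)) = h^2 - h - 30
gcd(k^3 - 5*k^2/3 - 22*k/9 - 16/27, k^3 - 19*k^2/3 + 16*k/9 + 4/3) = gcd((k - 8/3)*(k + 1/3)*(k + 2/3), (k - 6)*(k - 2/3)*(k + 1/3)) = k + 1/3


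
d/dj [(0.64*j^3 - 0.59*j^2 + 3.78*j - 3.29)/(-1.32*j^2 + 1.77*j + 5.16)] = (-0.8448*j^4 + 2.2656*j^3 + 13.8525*j^2 - 14.7744*j + 25.3281)/(1.7424*j^4 - 4.6728*j^3 - 10.4895*j^2 + 18.2664*j + 26.6256)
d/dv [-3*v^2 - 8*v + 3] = -6*v - 8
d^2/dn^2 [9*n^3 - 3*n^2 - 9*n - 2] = 54*n - 6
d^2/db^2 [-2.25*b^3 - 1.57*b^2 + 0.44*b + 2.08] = -13.5*b - 3.14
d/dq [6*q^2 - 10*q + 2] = 12*q - 10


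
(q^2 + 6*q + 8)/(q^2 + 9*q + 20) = (q + 2)/(q + 5)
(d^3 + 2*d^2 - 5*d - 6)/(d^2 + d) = d + 1 - 6/d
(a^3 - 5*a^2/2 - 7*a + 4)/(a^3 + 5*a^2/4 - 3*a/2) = 2*(2*a^2 - 9*a + 4)/(a*(4*a - 3))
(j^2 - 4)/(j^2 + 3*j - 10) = (j + 2)/(j + 5)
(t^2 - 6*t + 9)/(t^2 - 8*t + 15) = (t - 3)/(t - 5)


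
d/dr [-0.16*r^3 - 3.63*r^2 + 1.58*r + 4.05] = -0.48*r^2 - 7.26*r + 1.58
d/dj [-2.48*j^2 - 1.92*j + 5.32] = -4.96*j - 1.92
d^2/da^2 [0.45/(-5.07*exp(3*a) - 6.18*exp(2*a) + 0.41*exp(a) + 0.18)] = (-0.45*(15.21*exp(2*a) + 12.36*exp(a) - 0.41)*(30.42*exp(2*a) + 24.72*exp(a) - 0.82)*exp(a) + (20.5335*exp(2*a) + 11.124*exp(a) - 0.1845)*(5.07*exp(3*a) + 6.18*exp(2*a) - 0.41*exp(a) - 0.18))*exp(a)/(5.07*exp(3*a) + 6.18*exp(2*a) - 0.41*exp(a) - 0.18)^3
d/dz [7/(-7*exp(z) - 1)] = 49*exp(z)/(7*exp(z) + 1)^2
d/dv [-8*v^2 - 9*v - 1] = -16*v - 9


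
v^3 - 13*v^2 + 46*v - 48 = (v - 8)*(v - 3)*(v - 2)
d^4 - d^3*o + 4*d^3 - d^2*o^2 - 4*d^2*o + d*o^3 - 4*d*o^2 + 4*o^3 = (d + 4)*(d - o)^2*(d + o)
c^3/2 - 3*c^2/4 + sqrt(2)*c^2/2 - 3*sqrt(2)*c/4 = c*(c/2 + sqrt(2)/2)*(c - 3/2)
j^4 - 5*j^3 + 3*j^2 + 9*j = j*(j - 3)^2*(j + 1)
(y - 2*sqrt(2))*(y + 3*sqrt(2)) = y^2 + sqrt(2)*y - 12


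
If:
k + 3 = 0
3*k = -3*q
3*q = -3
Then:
No Solution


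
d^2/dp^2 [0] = 0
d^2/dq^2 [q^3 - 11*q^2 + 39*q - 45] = 6*q - 22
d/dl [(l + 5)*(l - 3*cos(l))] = l + (l + 5)*(3*sin(l) + 1) - 3*cos(l)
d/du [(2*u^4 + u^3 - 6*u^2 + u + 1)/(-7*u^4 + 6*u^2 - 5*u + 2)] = (7*u^6 - 60*u^5 - 3*u^4 + 34*u^3 + 30*u^2 - 36*u + 7)/(49*u^8 - 84*u^6 + 70*u^5 + 8*u^4 - 60*u^3 + 49*u^2 - 20*u + 4)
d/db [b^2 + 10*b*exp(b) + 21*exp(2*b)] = 10*b*exp(b) + 2*b + 42*exp(2*b) + 10*exp(b)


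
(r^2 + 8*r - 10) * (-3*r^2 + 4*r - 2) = -3*r^4 - 20*r^3 + 60*r^2 - 56*r + 20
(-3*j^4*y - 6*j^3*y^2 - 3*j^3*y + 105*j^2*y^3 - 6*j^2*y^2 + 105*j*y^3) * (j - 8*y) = -3*j^5*y + 18*j^4*y^2 - 3*j^4*y + 153*j^3*y^3 + 18*j^3*y^2 - 840*j^2*y^4 + 153*j^2*y^3 - 840*j*y^4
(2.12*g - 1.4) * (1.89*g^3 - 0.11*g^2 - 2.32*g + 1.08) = 4.0068*g^4 - 2.8792*g^3 - 4.7644*g^2 + 5.5376*g - 1.512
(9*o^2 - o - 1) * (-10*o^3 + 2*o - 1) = -90*o^5 + 10*o^4 + 28*o^3 - 11*o^2 - o + 1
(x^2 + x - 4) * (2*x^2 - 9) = 2*x^4 + 2*x^3 - 17*x^2 - 9*x + 36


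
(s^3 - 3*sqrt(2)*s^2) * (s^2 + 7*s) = s^5 - 3*sqrt(2)*s^4 + 7*s^4 - 21*sqrt(2)*s^3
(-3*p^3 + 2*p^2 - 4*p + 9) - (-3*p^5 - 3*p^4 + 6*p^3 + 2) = 3*p^5 + 3*p^4 - 9*p^3 + 2*p^2 - 4*p + 7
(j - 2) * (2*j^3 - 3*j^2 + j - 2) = 2*j^4 - 7*j^3 + 7*j^2 - 4*j + 4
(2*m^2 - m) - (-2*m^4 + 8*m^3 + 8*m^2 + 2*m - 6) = 2*m^4 - 8*m^3 - 6*m^2 - 3*m + 6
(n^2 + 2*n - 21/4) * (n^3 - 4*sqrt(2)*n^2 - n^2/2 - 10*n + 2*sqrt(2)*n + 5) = n^5 - 4*sqrt(2)*n^4 + 3*n^4/2 - 65*n^3/4 - 6*sqrt(2)*n^3 - 99*n^2/8 + 25*sqrt(2)*n^2 - 21*sqrt(2)*n/2 + 125*n/2 - 105/4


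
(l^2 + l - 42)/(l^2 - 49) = (l - 6)/(l - 7)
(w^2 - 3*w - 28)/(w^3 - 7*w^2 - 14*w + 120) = (w - 7)/(w^2 - 11*w + 30)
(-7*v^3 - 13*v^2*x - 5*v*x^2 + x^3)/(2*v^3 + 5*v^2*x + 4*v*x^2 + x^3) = (-7*v + x)/(2*v + x)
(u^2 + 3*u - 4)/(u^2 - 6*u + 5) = (u + 4)/(u - 5)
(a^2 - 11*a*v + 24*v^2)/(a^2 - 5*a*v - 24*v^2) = (a - 3*v)/(a + 3*v)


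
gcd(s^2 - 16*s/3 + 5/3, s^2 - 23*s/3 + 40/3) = s - 5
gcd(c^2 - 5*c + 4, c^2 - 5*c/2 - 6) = c - 4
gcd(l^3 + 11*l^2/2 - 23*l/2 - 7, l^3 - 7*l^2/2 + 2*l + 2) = l^2 - 3*l/2 - 1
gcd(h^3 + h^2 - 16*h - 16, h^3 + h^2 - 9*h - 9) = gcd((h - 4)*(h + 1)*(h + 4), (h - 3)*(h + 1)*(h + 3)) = h + 1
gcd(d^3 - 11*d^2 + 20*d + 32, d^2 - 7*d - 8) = d^2 - 7*d - 8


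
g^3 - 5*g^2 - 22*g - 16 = (g - 8)*(g + 1)*(g + 2)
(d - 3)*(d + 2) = d^2 - d - 6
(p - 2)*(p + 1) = p^2 - p - 2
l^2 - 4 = (l - 2)*(l + 2)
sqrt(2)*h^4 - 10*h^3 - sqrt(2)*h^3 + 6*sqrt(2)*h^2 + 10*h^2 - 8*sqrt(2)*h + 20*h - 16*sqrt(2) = (h - 2)*(h - 4*sqrt(2))*(h - sqrt(2))*(sqrt(2)*h + sqrt(2))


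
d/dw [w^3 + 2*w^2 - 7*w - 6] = 3*w^2 + 4*w - 7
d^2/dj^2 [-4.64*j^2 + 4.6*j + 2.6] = -9.28000000000000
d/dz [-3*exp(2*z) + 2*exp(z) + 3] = (2 - 6*exp(z))*exp(z)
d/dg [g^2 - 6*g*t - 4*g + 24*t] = 2*g - 6*t - 4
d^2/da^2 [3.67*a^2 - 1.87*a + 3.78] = 7.34000000000000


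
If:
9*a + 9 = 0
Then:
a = -1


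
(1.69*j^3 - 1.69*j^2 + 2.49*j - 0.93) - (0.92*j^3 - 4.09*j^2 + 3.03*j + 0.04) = 0.77*j^3 + 2.4*j^2 - 0.54*j - 0.97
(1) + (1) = 2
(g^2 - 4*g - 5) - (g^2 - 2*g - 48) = 43 - 2*g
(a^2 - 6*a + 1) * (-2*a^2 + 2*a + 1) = -2*a^4 + 14*a^3 - 13*a^2 - 4*a + 1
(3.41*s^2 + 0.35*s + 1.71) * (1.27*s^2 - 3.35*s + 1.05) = 4.3307*s^4 - 10.979*s^3 + 4.5797*s^2 - 5.361*s + 1.7955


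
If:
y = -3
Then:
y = -3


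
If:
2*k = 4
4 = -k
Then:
No Solution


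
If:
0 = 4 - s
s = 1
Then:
No Solution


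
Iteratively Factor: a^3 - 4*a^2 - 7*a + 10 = (a + 2)*(a^2 - 6*a + 5) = (a - 1)*(a + 2)*(a - 5)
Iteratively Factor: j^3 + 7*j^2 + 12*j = (j + 3)*(j^2 + 4*j) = (j + 3)*(j + 4)*(j)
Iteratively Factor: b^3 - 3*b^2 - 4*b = (b + 1)*(b^2 - 4*b) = (b - 4)*(b + 1)*(b)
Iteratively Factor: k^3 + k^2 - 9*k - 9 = (k - 3)*(k^2 + 4*k + 3) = (k - 3)*(k + 1)*(k + 3)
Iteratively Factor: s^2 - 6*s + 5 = (s - 5)*(s - 1)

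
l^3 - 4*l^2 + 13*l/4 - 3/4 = (l - 3)*(l - 1/2)^2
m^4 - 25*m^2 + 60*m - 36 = (m - 3)*(m - 2)*(m - 1)*(m + 6)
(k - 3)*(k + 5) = k^2 + 2*k - 15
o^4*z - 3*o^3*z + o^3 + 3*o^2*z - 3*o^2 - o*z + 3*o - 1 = (o - 1)^3*(o*z + 1)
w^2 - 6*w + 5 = (w - 5)*(w - 1)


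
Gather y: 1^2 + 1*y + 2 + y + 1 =2*y + 4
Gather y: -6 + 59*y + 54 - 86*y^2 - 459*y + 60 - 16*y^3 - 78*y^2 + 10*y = -16*y^3 - 164*y^2 - 390*y + 108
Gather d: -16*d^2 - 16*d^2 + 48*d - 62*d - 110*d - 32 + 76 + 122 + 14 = -32*d^2 - 124*d + 180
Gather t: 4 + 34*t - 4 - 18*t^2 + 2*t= -18*t^2 + 36*t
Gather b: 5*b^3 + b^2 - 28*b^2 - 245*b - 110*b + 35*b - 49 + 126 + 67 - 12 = 5*b^3 - 27*b^2 - 320*b + 132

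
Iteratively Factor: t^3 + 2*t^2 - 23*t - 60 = (t - 5)*(t^2 + 7*t + 12) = (t - 5)*(t + 4)*(t + 3)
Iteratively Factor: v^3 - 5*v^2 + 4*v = (v - 4)*(v^2 - v) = v*(v - 4)*(v - 1)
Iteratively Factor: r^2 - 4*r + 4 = (r - 2)*(r - 2)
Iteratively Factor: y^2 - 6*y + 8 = (y - 4)*(y - 2)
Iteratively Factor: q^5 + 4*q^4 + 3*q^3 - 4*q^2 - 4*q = (q + 2)*(q^4 + 2*q^3 - q^2 - 2*q) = (q + 1)*(q + 2)*(q^3 + q^2 - 2*q) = (q + 1)*(q + 2)^2*(q^2 - q) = (q - 1)*(q + 1)*(q + 2)^2*(q)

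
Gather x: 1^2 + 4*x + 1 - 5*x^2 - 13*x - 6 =-5*x^2 - 9*x - 4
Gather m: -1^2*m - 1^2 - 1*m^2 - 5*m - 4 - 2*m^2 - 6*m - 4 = -3*m^2 - 12*m - 9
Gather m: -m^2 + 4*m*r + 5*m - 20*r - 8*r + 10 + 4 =-m^2 + m*(4*r + 5) - 28*r + 14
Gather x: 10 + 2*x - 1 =2*x + 9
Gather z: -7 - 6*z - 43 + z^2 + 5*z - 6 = z^2 - z - 56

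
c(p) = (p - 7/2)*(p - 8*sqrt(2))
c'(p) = 2*p - 8*sqrt(2) - 7/2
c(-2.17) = 76.45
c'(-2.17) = -19.15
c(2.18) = 12.06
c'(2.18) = -10.45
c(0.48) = 32.72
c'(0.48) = -13.85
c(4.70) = -7.94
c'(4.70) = -5.41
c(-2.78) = 88.51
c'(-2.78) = -20.37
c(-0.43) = 46.15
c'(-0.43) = -15.67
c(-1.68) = 67.31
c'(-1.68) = -18.17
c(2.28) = 11.02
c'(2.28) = -10.25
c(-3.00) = 93.04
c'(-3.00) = -20.81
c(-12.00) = 361.36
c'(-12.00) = -38.81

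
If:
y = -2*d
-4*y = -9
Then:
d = -9/8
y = 9/4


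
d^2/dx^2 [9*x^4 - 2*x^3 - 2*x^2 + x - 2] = 108*x^2 - 12*x - 4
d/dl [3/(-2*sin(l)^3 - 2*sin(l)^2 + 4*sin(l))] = 3*(3*sin(l)^2 + 2*sin(l) - 2)*cos(l)/(2*(sin(l)^2 + sin(l) - 2)^2*sin(l)^2)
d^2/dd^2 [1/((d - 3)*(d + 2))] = 2*((d - 3)^2 + (d - 3)*(d + 2) + (d + 2)^2)/((d - 3)^3*(d + 2)^3)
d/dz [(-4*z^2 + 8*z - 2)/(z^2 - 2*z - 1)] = 12*(z - 1)/(-z^2 + 2*z + 1)^2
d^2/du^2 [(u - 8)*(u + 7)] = 2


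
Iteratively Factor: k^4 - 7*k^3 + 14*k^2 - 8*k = (k)*(k^3 - 7*k^2 + 14*k - 8) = k*(k - 2)*(k^2 - 5*k + 4) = k*(k - 2)*(k - 1)*(k - 4)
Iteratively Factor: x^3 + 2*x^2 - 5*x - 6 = (x + 3)*(x^2 - x - 2) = (x - 2)*(x + 3)*(x + 1)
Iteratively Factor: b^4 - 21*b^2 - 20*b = (b - 5)*(b^3 + 5*b^2 + 4*b) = (b - 5)*(b + 4)*(b^2 + b) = b*(b - 5)*(b + 4)*(b + 1)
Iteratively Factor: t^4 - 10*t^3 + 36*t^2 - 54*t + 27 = (t - 1)*(t^3 - 9*t^2 + 27*t - 27) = (t - 3)*(t - 1)*(t^2 - 6*t + 9) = (t - 3)^2*(t - 1)*(t - 3)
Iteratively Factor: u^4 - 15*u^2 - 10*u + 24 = (u - 4)*(u^3 + 4*u^2 + u - 6) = (u - 4)*(u + 2)*(u^2 + 2*u - 3) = (u - 4)*(u - 1)*(u + 2)*(u + 3)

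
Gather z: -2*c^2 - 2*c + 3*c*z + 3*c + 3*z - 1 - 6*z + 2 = -2*c^2 + c + z*(3*c - 3) + 1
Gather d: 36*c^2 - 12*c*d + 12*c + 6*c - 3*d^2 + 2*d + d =36*c^2 + 18*c - 3*d^2 + d*(3 - 12*c)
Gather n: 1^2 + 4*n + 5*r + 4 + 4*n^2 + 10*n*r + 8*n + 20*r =4*n^2 + n*(10*r + 12) + 25*r + 5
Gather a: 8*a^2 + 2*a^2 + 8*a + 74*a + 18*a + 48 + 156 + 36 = 10*a^2 + 100*a + 240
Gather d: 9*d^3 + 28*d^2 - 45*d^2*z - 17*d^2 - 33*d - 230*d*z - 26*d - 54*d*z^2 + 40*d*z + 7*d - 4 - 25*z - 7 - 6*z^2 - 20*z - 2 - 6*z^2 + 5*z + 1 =9*d^3 + d^2*(11 - 45*z) + d*(-54*z^2 - 190*z - 52) - 12*z^2 - 40*z - 12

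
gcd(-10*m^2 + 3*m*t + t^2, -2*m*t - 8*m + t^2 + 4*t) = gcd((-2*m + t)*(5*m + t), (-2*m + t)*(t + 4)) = -2*m + t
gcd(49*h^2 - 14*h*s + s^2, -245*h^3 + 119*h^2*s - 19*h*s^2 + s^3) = 49*h^2 - 14*h*s + s^2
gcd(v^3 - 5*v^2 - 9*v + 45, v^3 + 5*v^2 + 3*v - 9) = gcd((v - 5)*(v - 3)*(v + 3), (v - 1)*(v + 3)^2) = v + 3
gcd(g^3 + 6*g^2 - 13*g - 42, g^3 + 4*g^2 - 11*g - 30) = g^2 - g - 6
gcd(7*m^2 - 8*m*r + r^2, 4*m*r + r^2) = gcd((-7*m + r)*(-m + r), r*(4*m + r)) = 1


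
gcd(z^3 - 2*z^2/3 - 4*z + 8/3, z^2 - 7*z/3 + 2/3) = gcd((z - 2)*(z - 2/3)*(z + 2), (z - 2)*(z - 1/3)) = z - 2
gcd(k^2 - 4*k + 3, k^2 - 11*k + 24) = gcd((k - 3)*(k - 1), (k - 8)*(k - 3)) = k - 3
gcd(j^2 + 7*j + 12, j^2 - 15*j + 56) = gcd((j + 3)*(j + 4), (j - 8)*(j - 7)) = 1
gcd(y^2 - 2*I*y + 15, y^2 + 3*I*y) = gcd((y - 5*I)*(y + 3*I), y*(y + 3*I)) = y + 3*I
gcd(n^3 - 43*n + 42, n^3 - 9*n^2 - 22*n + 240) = n - 6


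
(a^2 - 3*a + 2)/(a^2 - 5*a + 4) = (a - 2)/(a - 4)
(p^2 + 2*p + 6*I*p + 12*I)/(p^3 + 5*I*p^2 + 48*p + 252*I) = (p + 2)/(p^2 - I*p + 42)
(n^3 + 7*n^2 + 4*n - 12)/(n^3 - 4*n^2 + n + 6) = (n^3 + 7*n^2 + 4*n - 12)/(n^3 - 4*n^2 + n + 6)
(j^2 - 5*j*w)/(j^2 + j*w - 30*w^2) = j/(j + 6*w)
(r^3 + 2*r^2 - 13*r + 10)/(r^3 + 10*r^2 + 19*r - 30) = (r - 2)/(r + 6)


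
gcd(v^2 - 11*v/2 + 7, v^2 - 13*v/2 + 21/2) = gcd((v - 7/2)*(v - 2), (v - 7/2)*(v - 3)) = v - 7/2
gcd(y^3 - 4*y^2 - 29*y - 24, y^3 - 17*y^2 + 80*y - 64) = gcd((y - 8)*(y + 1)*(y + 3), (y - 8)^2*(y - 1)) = y - 8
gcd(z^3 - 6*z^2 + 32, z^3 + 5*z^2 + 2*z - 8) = z + 2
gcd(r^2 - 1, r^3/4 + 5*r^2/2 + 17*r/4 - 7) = r - 1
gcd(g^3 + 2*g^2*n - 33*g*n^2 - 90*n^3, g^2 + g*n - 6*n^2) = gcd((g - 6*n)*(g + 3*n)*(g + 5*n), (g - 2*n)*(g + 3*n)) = g + 3*n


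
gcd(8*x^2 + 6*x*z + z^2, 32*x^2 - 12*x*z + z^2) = 1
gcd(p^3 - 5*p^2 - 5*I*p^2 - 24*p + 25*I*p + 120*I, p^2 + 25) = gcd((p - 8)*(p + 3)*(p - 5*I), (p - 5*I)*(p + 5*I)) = p - 5*I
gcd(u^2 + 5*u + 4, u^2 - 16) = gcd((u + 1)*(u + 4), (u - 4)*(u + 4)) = u + 4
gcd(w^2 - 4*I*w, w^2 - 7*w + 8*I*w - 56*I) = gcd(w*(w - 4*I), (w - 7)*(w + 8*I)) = 1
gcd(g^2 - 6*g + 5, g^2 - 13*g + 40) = g - 5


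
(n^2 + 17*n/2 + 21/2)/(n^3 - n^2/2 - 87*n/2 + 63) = (2*n + 3)/(2*n^2 - 15*n + 18)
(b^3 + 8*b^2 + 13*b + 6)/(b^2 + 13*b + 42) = (b^2 + 2*b + 1)/(b + 7)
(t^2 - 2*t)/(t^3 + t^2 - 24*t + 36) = t/(t^2 + 3*t - 18)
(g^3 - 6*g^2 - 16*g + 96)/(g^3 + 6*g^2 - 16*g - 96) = (g - 6)/(g + 6)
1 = 1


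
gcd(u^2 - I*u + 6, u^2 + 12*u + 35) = 1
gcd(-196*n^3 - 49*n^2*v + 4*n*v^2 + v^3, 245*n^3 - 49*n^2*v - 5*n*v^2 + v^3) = -49*n^2 + v^2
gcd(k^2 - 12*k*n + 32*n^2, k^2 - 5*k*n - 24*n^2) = k - 8*n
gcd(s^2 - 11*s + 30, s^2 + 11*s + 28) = 1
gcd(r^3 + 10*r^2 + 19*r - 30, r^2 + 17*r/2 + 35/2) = r + 5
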